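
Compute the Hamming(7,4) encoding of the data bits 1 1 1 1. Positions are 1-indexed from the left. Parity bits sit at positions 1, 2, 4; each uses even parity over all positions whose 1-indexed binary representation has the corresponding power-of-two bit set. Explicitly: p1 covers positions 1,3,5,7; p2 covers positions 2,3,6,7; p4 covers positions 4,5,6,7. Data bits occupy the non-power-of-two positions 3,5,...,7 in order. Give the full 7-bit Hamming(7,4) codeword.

1111111

Place data bits at non-power-of-two positions: b3=1, b5=1, b6=1, b7=1.
p1 = XOR of data positions {3,5,7} = 1⊕1⊕1 = 1
p2 = XOR of data positions {3,6,7} = 1⊕1⊕1 = 1
p4 = XOR of data positions {5,6,7} = 1⊕1⊕1 = 1
Codeword b1..b7 = 1111111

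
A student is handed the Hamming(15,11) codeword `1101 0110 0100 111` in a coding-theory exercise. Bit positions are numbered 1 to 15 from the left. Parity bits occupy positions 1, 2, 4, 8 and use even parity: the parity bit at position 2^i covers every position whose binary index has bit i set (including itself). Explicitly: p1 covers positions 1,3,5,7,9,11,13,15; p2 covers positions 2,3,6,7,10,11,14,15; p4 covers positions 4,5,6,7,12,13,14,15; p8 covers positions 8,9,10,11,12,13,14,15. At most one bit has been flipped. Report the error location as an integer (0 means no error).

0

s1: b1⊕b3⊕b5⊕b7⊕b9⊕b11⊕b13⊕b15 = 1⊕0⊕0⊕1⊕0⊕0⊕1⊕1 = 0
s2: b2⊕b3⊕b6⊕b7⊕b10⊕b11⊕b14⊕b15 = 1⊕0⊕1⊕1⊕1⊕0⊕1⊕1 = 0
s4: b4⊕b5⊕b6⊕b7⊕b12⊕b13⊕b14⊕b15 = 1⊕0⊕1⊕1⊕0⊕1⊕1⊕1 = 0
s8: b8⊕b9⊕b10⊕b11⊕b12⊕b13⊕b14⊕b15 = 0⊕0⊕1⊕0⊕0⊕1⊕1⊕1 = 0
Syndrome (s8...s1) = 0000 → position 0 (no error).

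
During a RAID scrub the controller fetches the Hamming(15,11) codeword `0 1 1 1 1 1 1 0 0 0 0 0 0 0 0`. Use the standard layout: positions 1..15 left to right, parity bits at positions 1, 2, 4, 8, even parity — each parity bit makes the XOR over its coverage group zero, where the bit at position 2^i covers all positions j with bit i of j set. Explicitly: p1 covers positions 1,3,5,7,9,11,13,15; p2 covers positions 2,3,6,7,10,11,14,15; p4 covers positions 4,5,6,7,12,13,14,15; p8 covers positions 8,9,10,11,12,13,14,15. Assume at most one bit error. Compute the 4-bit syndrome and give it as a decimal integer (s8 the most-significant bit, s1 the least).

s1: b1⊕b3⊕b5⊕b7⊕b9⊕b11⊕b13⊕b15 = 0⊕1⊕1⊕1⊕0⊕0⊕0⊕0 = 1
s2: b2⊕b3⊕b6⊕b7⊕b10⊕b11⊕b14⊕b15 = 1⊕1⊕1⊕1⊕0⊕0⊕0⊕0 = 0
s4: b4⊕b5⊕b6⊕b7⊕b12⊕b13⊕b14⊕b15 = 1⊕1⊕1⊕1⊕0⊕0⊕0⊕0 = 0
s8: b8⊕b9⊕b10⊕b11⊕b12⊕b13⊕b14⊕b15 = 0⊕0⊕0⊕0⊕0⊕0⊕0⊕0 = 0
Syndrome (s8...s1) = 0001 → position 1.

1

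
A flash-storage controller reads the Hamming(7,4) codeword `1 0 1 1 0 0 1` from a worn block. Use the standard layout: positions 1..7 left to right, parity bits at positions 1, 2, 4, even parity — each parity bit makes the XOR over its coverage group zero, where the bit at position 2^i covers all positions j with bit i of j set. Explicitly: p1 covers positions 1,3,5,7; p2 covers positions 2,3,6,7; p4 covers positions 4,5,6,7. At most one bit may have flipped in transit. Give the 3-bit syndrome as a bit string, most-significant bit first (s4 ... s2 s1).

001

s1: b1⊕b3⊕b5⊕b7 = 1⊕1⊕0⊕1 = 1
s2: b2⊕b3⊕b6⊕b7 = 0⊕1⊕0⊕1 = 0
s4: b4⊕b5⊕b6⊕b7 = 1⊕0⊕0⊕1 = 0
Syndrome (s4...s1) = 001 → position 1.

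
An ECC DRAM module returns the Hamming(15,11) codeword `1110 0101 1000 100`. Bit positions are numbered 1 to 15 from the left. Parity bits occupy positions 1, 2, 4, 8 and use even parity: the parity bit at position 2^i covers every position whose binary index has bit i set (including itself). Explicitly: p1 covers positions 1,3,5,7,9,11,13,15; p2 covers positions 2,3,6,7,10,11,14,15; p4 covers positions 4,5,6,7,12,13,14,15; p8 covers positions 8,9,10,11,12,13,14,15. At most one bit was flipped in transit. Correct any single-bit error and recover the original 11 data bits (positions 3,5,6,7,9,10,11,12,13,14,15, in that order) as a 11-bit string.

s1: b1⊕b3⊕b5⊕b7⊕b9⊕b11⊕b13⊕b15 = 1⊕1⊕0⊕0⊕1⊕0⊕1⊕0 = 0
s2: b2⊕b3⊕b6⊕b7⊕b10⊕b11⊕b14⊕b15 = 1⊕1⊕1⊕0⊕0⊕0⊕0⊕0 = 1
s4: b4⊕b5⊕b6⊕b7⊕b12⊕b13⊕b14⊕b15 = 0⊕0⊕1⊕0⊕0⊕1⊕0⊕0 = 0
s8: b8⊕b9⊕b10⊕b11⊕b12⊕b13⊕b14⊕b15 = 1⊕1⊕0⊕0⊕0⊕1⊕0⊕0 = 1
Syndrome (s8...s1) = 1010 → position 10.
Flip bit 10: corrected codeword = 111001011100100
Data bits at positions 3,5,6,7,9,10,11,12,13,14,15: 10101100100

10101100100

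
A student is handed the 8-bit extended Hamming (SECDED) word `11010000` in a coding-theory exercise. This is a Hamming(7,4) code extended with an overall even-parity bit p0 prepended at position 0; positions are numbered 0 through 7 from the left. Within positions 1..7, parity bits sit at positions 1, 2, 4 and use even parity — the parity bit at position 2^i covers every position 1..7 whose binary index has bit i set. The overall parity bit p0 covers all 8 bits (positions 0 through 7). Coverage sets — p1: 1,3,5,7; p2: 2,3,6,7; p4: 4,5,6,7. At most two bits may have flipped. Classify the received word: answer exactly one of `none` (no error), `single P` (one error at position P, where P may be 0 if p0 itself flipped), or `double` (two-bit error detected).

single 2

s1: b1⊕b3⊕b5⊕b7 = 1⊕1⊕0⊕0 = 0
s2: b2⊕b3⊕b6⊕b7 = 0⊕1⊕0⊕0 = 1
s4: b4⊕b5⊕b6⊕b7 = 0⊕0⊕0⊕0 = 0
Syndrome (s4...s1) = 010 → position 2.
Overall parity (XOR of all 8 bits, including p0): 1⊕1⊕0⊕1⊕0⊕0⊕0⊕0 = 1
Overall=1, syndrome position=2 → single-bit error at position 2.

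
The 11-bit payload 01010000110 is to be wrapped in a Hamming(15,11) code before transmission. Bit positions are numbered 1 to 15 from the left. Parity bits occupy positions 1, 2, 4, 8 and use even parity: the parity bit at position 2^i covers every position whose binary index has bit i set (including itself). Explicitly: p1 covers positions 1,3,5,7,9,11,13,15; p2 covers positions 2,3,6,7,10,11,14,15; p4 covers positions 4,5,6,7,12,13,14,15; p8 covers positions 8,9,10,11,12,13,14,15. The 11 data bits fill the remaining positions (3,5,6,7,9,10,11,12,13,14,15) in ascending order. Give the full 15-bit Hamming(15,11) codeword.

Place data bits at non-power-of-two positions: b3=0, b5=1, b6=0, b7=1, b9=0, b10=0, b11=0, b12=0, b13=1, b14=1, b15=0.
p1 = XOR of data positions {3,5,7,9,11,13,15} = 0⊕1⊕1⊕0⊕0⊕1⊕0 = 1
p2 = XOR of data positions {3,6,7,10,11,14,15} = 0⊕0⊕1⊕0⊕0⊕1⊕0 = 0
p4 = XOR of data positions {5,6,7,12,13,14,15} = 1⊕0⊕1⊕0⊕1⊕1⊕0 = 0
p8 = XOR of data positions {9,10,11,12,13,14,15} = 0⊕0⊕0⊕0⊕1⊕1⊕0 = 0
Codeword b1..b15 = 100010100000110

100010100000110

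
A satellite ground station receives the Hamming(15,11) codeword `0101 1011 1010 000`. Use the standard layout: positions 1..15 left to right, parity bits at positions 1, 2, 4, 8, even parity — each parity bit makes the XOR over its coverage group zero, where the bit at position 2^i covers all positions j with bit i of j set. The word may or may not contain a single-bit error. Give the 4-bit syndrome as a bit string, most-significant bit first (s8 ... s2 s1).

s1: b1⊕b3⊕b5⊕b7⊕b9⊕b11⊕b13⊕b15 = 0⊕0⊕1⊕1⊕1⊕1⊕0⊕0 = 0
s2: b2⊕b3⊕b6⊕b7⊕b10⊕b11⊕b14⊕b15 = 1⊕0⊕0⊕1⊕0⊕1⊕0⊕0 = 1
s4: b4⊕b5⊕b6⊕b7⊕b12⊕b13⊕b14⊕b15 = 1⊕1⊕0⊕1⊕0⊕0⊕0⊕0 = 1
s8: b8⊕b9⊕b10⊕b11⊕b12⊕b13⊕b14⊕b15 = 1⊕1⊕0⊕1⊕0⊕0⊕0⊕0 = 1
Syndrome (s8...s1) = 1110 → position 14.

1110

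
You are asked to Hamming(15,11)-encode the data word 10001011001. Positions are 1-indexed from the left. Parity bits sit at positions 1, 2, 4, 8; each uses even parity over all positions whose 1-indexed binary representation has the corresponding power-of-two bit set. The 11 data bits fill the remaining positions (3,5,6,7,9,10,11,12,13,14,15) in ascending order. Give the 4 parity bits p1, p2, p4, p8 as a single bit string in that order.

Place data bits at non-power-of-two positions: b3=1, b5=0, b6=0, b7=0, b9=1, b10=0, b11=1, b12=1, b13=0, b14=0, b15=1.
p1 = XOR of data positions {3,5,7,9,11,13,15} = 1⊕0⊕0⊕1⊕1⊕0⊕1 = 0
p2 = XOR of data positions {3,6,7,10,11,14,15} = 1⊕0⊕0⊕0⊕1⊕0⊕1 = 1
p4 = XOR of data positions {5,6,7,12,13,14,15} = 0⊕0⊕0⊕1⊕0⊕0⊕1 = 0
p8 = XOR of data positions {9,10,11,12,13,14,15} = 1⊕0⊕1⊕1⊕0⊕0⊕1 = 0
Parity bits p1,p2,p4,p8 = 0100

0100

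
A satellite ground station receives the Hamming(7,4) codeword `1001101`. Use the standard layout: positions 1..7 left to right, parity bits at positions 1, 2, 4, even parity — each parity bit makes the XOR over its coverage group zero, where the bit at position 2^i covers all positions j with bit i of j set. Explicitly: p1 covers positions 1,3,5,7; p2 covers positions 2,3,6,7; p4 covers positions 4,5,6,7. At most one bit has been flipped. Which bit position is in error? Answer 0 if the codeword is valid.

7

s1: b1⊕b3⊕b5⊕b7 = 1⊕0⊕1⊕1 = 1
s2: b2⊕b3⊕b6⊕b7 = 0⊕0⊕0⊕1 = 1
s4: b4⊕b5⊕b6⊕b7 = 1⊕1⊕0⊕1 = 1
Syndrome (s4...s1) = 111 → position 7.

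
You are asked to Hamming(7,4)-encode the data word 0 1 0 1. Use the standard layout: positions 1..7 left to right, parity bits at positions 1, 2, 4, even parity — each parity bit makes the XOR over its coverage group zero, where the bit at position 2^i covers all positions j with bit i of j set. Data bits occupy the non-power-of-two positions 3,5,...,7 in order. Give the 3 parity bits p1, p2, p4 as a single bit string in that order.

Place data bits at non-power-of-two positions: b3=0, b5=1, b6=0, b7=1.
p1 = XOR of data positions {3,5,7} = 0⊕1⊕1 = 0
p2 = XOR of data positions {3,6,7} = 0⊕0⊕1 = 1
p4 = XOR of data positions {5,6,7} = 1⊕0⊕1 = 0
Parity bits p1,p2,p4 = 010

010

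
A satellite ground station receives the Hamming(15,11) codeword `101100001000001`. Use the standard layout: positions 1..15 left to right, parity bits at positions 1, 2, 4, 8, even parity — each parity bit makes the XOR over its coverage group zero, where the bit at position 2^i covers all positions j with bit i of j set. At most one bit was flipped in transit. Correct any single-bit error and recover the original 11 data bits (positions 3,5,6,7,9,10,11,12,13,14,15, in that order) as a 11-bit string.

10001000001

s1: b1⊕b3⊕b5⊕b7⊕b9⊕b11⊕b13⊕b15 = 1⊕1⊕0⊕0⊕1⊕0⊕0⊕1 = 0
s2: b2⊕b3⊕b6⊕b7⊕b10⊕b11⊕b14⊕b15 = 0⊕1⊕0⊕0⊕0⊕0⊕0⊕1 = 0
s4: b4⊕b5⊕b6⊕b7⊕b12⊕b13⊕b14⊕b15 = 1⊕0⊕0⊕0⊕0⊕0⊕0⊕1 = 0
s8: b8⊕b9⊕b10⊕b11⊕b12⊕b13⊕b14⊕b15 = 0⊕1⊕0⊕0⊕0⊕0⊕0⊕1 = 0
Syndrome (s8...s1) = 0000 → position 0 (no error).
No correction needed.
Data bits at positions 3,5,6,7,9,10,11,12,13,14,15: 10001000001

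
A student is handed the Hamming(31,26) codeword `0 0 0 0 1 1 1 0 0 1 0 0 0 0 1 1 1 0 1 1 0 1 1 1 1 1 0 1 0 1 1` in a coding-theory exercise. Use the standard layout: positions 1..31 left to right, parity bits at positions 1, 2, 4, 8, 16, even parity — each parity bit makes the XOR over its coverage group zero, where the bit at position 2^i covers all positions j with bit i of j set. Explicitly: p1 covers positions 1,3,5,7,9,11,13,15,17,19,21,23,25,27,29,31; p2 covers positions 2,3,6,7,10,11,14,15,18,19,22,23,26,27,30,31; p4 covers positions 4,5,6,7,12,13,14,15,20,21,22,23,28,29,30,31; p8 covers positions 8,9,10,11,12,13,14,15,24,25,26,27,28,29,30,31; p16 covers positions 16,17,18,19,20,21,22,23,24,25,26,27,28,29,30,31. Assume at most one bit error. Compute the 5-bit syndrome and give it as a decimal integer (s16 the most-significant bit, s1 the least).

s1: b1⊕b3⊕b5⊕b7⊕b9⊕b11⊕b13⊕b15⊕b17⊕b19⊕b21⊕b23⊕b25⊕b27⊕b29⊕b31 = 0⊕0⊕1⊕1⊕0⊕0⊕0⊕1⊕1⊕1⊕0⊕1⊕1⊕0⊕0⊕1 = 0
s2: b2⊕b3⊕b6⊕b7⊕b10⊕b11⊕b14⊕b15⊕b18⊕b19⊕b22⊕b23⊕b26⊕b27⊕b30⊕b31 = 0⊕0⊕1⊕1⊕1⊕0⊕0⊕1⊕0⊕1⊕1⊕1⊕1⊕0⊕1⊕1 = 0
s4: b4⊕b5⊕b6⊕b7⊕b12⊕b13⊕b14⊕b15⊕b20⊕b21⊕b22⊕b23⊕b28⊕b29⊕b30⊕b31 = 0⊕1⊕1⊕1⊕0⊕0⊕0⊕1⊕1⊕0⊕1⊕1⊕1⊕0⊕1⊕1 = 0
s8: b8⊕b9⊕b10⊕b11⊕b12⊕b13⊕b14⊕b15⊕b24⊕b25⊕b26⊕b27⊕b28⊕b29⊕b30⊕b31 = 0⊕0⊕1⊕0⊕0⊕0⊕0⊕1⊕1⊕1⊕1⊕0⊕1⊕0⊕1⊕1 = 0
s16: b16⊕b17⊕b18⊕b19⊕b20⊕b21⊕b22⊕b23⊕b24⊕b25⊕b26⊕b27⊕b28⊕b29⊕b30⊕b31 = 1⊕1⊕0⊕1⊕1⊕0⊕1⊕1⊕1⊕1⊕1⊕0⊕1⊕0⊕1⊕1 = 0
Syndrome (s16...s1) = 00000 → position 0 (no error).

0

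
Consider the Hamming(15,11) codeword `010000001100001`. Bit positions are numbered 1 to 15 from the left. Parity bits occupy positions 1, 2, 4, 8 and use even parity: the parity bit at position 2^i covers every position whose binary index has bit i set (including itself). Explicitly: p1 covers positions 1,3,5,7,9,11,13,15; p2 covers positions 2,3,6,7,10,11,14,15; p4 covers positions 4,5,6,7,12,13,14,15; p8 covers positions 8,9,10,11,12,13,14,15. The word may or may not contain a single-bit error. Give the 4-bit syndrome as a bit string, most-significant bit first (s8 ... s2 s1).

1110

s1: b1⊕b3⊕b5⊕b7⊕b9⊕b11⊕b13⊕b15 = 0⊕0⊕0⊕0⊕1⊕0⊕0⊕1 = 0
s2: b2⊕b3⊕b6⊕b7⊕b10⊕b11⊕b14⊕b15 = 1⊕0⊕0⊕0⊕1⊕0⊕0⊕1 = 1
s4: b4⊕b5⊕b6⊕b7⊕b12⊕b13⊕b14⊕b15 = 0⊕0⊕0⊕0⊕0⊕0⊕0⊕1 = 1
s8: b8⊕b9⊕b10⊕b11⊕b12⊕b13⊕b14⊕b15 = 0⊕1⊕1⊕0⊕0⊕0⊕0⊕1 = 1
Syndrome (s8...s1) = 1110 → position 14.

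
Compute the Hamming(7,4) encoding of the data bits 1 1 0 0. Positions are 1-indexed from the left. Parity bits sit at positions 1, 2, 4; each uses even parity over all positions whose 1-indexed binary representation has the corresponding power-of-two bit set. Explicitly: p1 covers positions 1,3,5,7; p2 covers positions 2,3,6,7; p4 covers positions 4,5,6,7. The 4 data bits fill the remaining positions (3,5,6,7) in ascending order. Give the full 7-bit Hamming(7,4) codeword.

Place data bits at non-power-of-two positions: b3=1, b5=1, b6=0, b7=0.
p1 = XOR of data positions {3,5,7} = 1⊕1⊕0 = 0
p2 = XOR of data positions {3,6,7} = 1⊕0⊕0 = 1
p4 = XOR of data positions {5,6,7} = 1⊕0⊕0 = 1
Codeword b1..b7 = 0111100

0111100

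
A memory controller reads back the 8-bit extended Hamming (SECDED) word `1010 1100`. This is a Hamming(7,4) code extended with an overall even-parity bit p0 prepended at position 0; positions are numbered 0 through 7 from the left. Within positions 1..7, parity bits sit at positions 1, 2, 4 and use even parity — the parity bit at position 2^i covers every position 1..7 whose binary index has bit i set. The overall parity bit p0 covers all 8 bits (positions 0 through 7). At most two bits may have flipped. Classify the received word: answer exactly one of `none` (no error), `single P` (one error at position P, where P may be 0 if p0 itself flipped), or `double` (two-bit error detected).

double

s1: b1⊕b3⊕b5⊕b7 = 0⊕0⊕1⊕0 = 1
s2: b2⊕b3⊕b6⊕b7 = 1⊕0⊕0⊕0 = 1
s4: b4⊕b5⊕b6⊕b7 = 1⊕1⊕0⊕0 = 0
Syndrome (s4...s1) = 011 → position 3.
Overall parity (XOR of all 8 bits, including p0): 1⊕0⊕1⊕0⊕1⊕1⊕0⊕0 = 0
Overall=0, syndrome position=3 → double-bit error detected (uncorrectable).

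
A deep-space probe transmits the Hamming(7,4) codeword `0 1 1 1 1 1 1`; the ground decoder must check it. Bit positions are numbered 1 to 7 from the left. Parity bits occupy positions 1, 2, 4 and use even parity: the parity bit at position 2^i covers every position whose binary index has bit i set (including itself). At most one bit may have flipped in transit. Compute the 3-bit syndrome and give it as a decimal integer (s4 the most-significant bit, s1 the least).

s1: b1⊕b3⊕b5⊕b7 = 0⊕1⊕1⊕1 = 1
s2: b2⊕b3⊕b6⊕b7 = 1⊕1⊕1⊕1 = 0
s4: b4⊕b5⊕b6⊕b7 = 1⊕1⊕1⊕1 = 0
Syndrome (s4...s1) = 001 → position 1.

1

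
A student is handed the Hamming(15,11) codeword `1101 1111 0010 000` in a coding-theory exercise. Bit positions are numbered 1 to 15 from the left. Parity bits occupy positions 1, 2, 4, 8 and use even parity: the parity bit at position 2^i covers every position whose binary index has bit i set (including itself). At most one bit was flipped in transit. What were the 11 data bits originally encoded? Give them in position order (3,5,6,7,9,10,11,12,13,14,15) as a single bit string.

01110010000

s1: b1⊕b3⊕b5⊕b7⊕b9⊕b11⊕b13⊕b15 = 1⊕0⊕1⊕1⊕0⊕1⊕0⊕0 = 0
s2: b2⊕b3⊕b6⊕b7⊕b10⊕b11⊕b14⊕b15 = 1⊕0⊕1⊕1⊕0⊕1⊕0⊕0 = 0
s4: b4⊕b5⊕b6⊕b7⊕b12⊕b13⊕b14⊕b15 = 1⊕1⊕1⊕1⊕0⊕0⊕0⊕0 = 0
s8: b8⊕b9⊕b10⊕b11⊕b12⊕b13⊕b14⊕b15 = 1⊕0⊕0⊕1⊕0⊕0⊕0⊕0 = 0
Syndrome (s8...s1) = 0000 → position 0 (no error).
No correction needed.
Data bits at positions 3,5,6,7,9,10,11,12,13,14,15: 01110010000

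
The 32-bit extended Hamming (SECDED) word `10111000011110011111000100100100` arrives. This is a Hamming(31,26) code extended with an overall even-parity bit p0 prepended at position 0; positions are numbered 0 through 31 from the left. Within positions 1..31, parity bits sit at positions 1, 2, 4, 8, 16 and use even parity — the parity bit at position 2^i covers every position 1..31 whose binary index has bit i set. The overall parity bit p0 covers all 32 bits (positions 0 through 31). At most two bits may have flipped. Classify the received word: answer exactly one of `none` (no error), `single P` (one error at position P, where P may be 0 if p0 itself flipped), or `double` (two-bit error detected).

s1: b1⊕b3⊕b5⊕b7⊕b9⊕b11⊕b13⊕b15⊕b17⊕b19⊕b21⊕b23⊕b25⊕b27⊕b29⊕b31 = 0⊕1⊕0⊕0⊕1⊕1⊕0⊕1⊕1⊕1⊕0⊕1⊕0⊕0⊕1⊕0 = 0
s2: b2⊕b3⊕b6⊕b7⊕b10⊕b11⊕b14⊕b15⊕b18⊕b19⊕b22⊕b23⊕b26⊕b27⊕b30⊕b31 = 1⊕1⊕0⊕0⊕1⊕1⊕0⊕1⊕1⊕1⊕0⊕1⊕1⊕0⊕0⊕0 = 1
s4: b4⊕b5⊕b6⊕b7⊕b12⊕b13⊕b14⊕b15⊕b20⊕b21⊕b22⊕b23⊕b28⊕b29⊕b30⊕b31 = 1⊕0⊕0⊕0⊕1⊕0⊕0⊕1⊕0⊕0⊕0⊕1⊕0⊕1⊕0⊕0 = 1
s8: b8⊕b9⊕b10⊕b11⊕b12⊕b13⊕b14⊕b15⊕b24⊕b25⊕b26⊕b27⊕b28⊕b29⊕b30⊕b31 = 0⊕1⊕1⊕1⊕1⊕0⊕0⊕1⊕0⊕0⊕1⊕0⊕0⊕1⊕0⊕0 = 1
s16: b16⊕b17⊕b18⊕b19⊕b20⊕b21⊕b22⊕b23⊕b24⊕b25⊕b26⊕b27⊕b28⊕b29⊕b30⊕b31 = 1⊕1⊕1⊕1⊕0⊕0⊕0⊕1⊕0⊕0⊕1⊕0⊕0⊕1⊕0⊕0 = 1
Syndrome (s16...s1) = 11110 → position 30.
Overall parity (XOR of all 32 bits, including p0): 1⊕0⊕1⊕1⊕1⊕0⊕0⊕0⊕0⊕1⊕1⊕1⊕1⊕0⊕0⊕1⊕1⊕1⊕1⊕1⊕0⊕0⊕0⊕1⊕0⊕0⊕1⊕0⊕0⊕1⊕0⊕0 = 0
Overall=0, syndrome position=30 → double-bit error detected (uncorrectable).

double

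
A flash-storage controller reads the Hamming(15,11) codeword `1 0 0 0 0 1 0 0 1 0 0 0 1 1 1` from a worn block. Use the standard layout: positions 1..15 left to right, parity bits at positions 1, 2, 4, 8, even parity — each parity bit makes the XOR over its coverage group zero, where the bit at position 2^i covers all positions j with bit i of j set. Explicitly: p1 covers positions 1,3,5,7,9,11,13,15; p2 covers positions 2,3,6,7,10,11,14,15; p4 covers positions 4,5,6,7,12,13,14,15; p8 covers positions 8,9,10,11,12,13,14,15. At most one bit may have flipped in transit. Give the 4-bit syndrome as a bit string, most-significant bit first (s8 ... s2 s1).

s1: b1⊕b3⊕b5⊕b7⊕b9⊕b11⊕b13⊕b15 = 1⊕0⊕0⊕0⊕1⊕0⊕1⊕1 = 0
s2: b2⊕b3⊕b6⊕b7⊕b10⊕b11⊕b14⊕b15 = 0⊕0⊕1⊕0⊕0⊕0⊕1⊕1 = 1
s4: b4⊕b5⊕b6⊕b7⊕b12⊕b13⊕b14⊕b15 = 0⊕0⊕1⊕0⊕0⊕1⊕1⊕1 = 0
s8: b8⊕b9⊕b10⊕b11⊕b12⊕b13⊕b14⊕b15 = 0⊕1⊕0⊕0⊕0⊕1⊕1⊕1 = 0
Syndrome (s8...s1) = 0010 → position 2.

0010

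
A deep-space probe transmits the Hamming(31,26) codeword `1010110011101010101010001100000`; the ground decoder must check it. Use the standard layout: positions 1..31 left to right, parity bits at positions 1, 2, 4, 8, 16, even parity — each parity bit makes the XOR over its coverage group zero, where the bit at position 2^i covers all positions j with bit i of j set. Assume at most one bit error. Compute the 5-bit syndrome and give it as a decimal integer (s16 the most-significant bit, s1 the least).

s1: b1⊕b3⊕b5⊕b7⊕b9⊕b11⊕b13⊕b15⊕b17⊕b19⊕b21⊕b23⊕b25⊕b27⊕b29⊕b31 = 1⊕1⊕1⊕0⊕1⊕1⊕1⊕1⊕1⊕1⊕1⊕0⊕1⊕0⊕0⊕0 = 1
s2: b2⊕b3⊕b6⊕b7⊕b10⊕b11⊕b14⊕b15⊕b18⊕b19⊕b22⊕b23⊕b26⊕b27⊕b30⊕b31 = 0⊕1⊕1⊕0⊕1⊕1⊕0⊕1⊕0⊕1⊕0⊕0⊕1⊕0⊕0⊕0 = 1
s4: b4⊕b5⊕b6⊕b7⊕b12⊕b13⊕b14⊕b15⊕b20⊕b21⊕b22⊕b23⊕b28⊕b29⊕b30⊕b31 = 0⊕1⊕1⊕0⊕0⊕1⊕0⊕1⊕0⊕1⊕0⊕0⊕0⊕0⊕0⊕0 = 1
s8: b8⊕b9⊕b10⊕b11⊕b12⊕b13⊕b14⊕b15⊕b24⊕b25⊕b26⊕b27⊕b28⊕b29⊕b30⊕b31 = 0⊕1⊕1⊕1⊕0⊕1⊕0⊕1⊕0⊕1⊕1⊕0⊕0⊕0⊕0⊕0 = 1
s16: b16⊕b17⊕b18⊕b19⊕b20⊕b21⊕b22⊕b23⊕b24⊕b25⊕b26⊕b27⊕b28⊕b29⊕b30⊕b31 = 0⊕1⊕0⊕1⊕0⊕1⊕0⊕0⊕0⊕1⊕1⊕0⊕0⊕0⊕0⊕0 = 1
Syndrome (s16...s1) = 11111 → position 31.

31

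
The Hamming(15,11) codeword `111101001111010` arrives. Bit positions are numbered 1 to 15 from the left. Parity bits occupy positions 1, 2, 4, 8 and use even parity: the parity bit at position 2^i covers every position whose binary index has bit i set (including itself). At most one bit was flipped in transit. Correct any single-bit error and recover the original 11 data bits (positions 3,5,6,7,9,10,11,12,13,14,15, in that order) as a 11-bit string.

s1: b1⊕b3⊕b5⊕b7⊕b9⊕b11⊕b13⊕b15 = 1⊕1⊕0⊕0⊕1⊕1⊕0⊕0 = 0
s2: b2⊕b3⊕b6⊕b7⊕b10⊕b11⊕b14⊕b15 = 1⊕1⊕1⊕0⊕1⊕1⊕1⊕0 = 0
s4: b4⊕b5⊕b6⊕b7⊕b12⊕b13⊕b14⊕b15 = 1⊕0⊕1⊕0⊕1⊕0⊕1⊕0 = 0
s8: b8⊕b9⊕b10⊕b11⊕b12⊕b13⊕b14⊕b15 = 0⊕1⊕1⊕1⊕1⊕0⊕1⊕0 = 1
Syndrome (s8...s1) = 1000 → position 8.
Flip bit 8: corrected codeword = 111101011111010
Data bits at positions 3,5,6,7,9,10,11,12,13,14,15: 10101111010

10101111010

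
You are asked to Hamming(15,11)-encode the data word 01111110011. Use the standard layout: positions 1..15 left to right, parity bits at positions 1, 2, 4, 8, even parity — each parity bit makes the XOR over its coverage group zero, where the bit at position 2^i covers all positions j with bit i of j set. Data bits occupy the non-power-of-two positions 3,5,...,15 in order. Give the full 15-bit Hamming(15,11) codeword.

100111111110011

Place data bits at non-power-of-two positions: b3=0, b5=1, b6=1, b7=1, b9=1, b10=1, b11=1, b12=0, b13=0, b14=1, b15=1.
p1 = XOR of data positions {3,5,7,9,11,13,15} = 0⊕1⊕1⊕1⊕1⊕0⊕1 = 1
p2 = XOR of data positions {3,6,7,10,11,14,15} = 0⊕1⊕1⊕1⊕1⊕1⊕1 = 0
p4 = XOR of data positions {5,6,7,12,13,14,15} = 1⊕1⊕1⊕0⊕0⊕1⊕1 = 1
p8 = XOR of data positions {9,10,11,12,13,14,15} = 1⊕1⊕1⊕0⊕0⊕1⊕1 = 1
Codeword b1..b15 = 100111111110011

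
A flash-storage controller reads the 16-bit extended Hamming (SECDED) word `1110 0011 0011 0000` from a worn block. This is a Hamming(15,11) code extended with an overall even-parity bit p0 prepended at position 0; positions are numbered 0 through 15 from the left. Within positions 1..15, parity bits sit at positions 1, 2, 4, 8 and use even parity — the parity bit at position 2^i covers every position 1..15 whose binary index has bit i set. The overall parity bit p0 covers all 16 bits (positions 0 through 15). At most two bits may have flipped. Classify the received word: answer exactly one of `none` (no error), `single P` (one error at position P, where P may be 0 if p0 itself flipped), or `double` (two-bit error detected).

s1: b1⊕b3⊕b5⊕b7⊕b9⊕b11⊕b13⊕b15 = 1⊕0⊕0⊕1⊕0⊕1⊕0⊕0 = 1
s2: b2⊕b3⊕b6⊕b7⊕b10⊕b11⊕b14⊕b15 = 1⊕0⊕1⊕1⊕1⊕1⊕0⊕0 = 1
s4: b4⊕b5⊕b6⊕b7⊕b12⊕b13⊕b14⊕b15 = 0⊕0⊕1⊕1⊕0⊕0⊕0⊕0 = 0
s8: b8⊕b9⊕b10⊕b11⊕b12⊕b13⊕b14⊕b15 = 0⊕0⊕1⊕1⊕0⊕0⊕0⊕0 = 0
Syndrome (s8...s1) = 0011 → position 3.
Overall parity (XOR of all 16 bits, including p0): 1⊕1⊕1⊕0⊕0⊕0⊕1⊕1⊕0⊕0⊕1⊕1⊕0⊕0⊕0⊕0 = 1
Overall=1, syndrome position=3 → single-bit error at position 3.

single 3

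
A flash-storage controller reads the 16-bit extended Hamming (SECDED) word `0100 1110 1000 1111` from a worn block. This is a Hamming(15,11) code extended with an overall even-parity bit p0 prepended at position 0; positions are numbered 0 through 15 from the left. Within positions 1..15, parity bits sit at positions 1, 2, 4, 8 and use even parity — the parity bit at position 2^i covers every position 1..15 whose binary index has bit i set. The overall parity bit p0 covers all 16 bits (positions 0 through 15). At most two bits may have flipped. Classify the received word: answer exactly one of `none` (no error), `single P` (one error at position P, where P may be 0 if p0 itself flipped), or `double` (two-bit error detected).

s1: b1⊕b3⊕b5⊕b7⊕b9⊕b11⊕b13⊕b15 = 1⊕0⊕1⊕0⊕0⊕0⊕1⊕1 = 0
s2: b2⊕b3⊕b6⊕b7⊕b10⊕b11⊕b14⊕b15 = 0⊕0⊕1⊕0⊕0⊕0⊕1⊕1 = 1
s4: b4⊕b5⊕b6⊕b7⊕b12⊕b13⊕b14⊕b15 = 1⊕1⊕1⊕0⊕1⊕1⊕1⊕1 = 1
s8: b8⊕b9⊕b10⊕b11⊕b12⊕b13⊕b14⊕b15 = 1⊕0⊕0⊕0⊕1⊕1⊕1⊕1 = 1
Syndrome (s8...s1) = 1110 → position 14.
Overall parity (XOR of all 16 bits, including p0): 0⊕1⊕0⊕0⊕1⊕1⊕1⊕0⊕1⊕0⊕0⊕0⊕1⊕1⊕1⊕1 = 1
Overall=1, syndrome position=14 → single-bit error at position 14.

single 14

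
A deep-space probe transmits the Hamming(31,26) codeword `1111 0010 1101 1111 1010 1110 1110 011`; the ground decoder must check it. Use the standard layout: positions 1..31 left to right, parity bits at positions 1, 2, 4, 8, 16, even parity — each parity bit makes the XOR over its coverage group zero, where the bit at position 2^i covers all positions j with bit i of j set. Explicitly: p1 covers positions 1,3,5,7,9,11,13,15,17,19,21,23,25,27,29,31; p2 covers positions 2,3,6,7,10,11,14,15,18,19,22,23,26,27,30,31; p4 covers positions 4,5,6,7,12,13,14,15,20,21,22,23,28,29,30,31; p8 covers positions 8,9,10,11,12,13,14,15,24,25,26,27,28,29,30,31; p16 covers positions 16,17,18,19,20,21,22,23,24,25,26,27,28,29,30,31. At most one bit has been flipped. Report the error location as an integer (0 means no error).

31

s1: b1⊕b3⊕b5⊕b7⊕b9⊕b11⊕b13⊕b15⊕b17⊕b19⊕b21⊕b23⊕b25⊕b27⊕b29⊕b31 = 1⊕1⊕0⊕1⊕1⊕0⊕1⊕1⊕1⊕1⊕1⊕1⊕1⊕1⊕0⊕1 = 1
s2: b2⊕b3⊕b6⊕b7⊕b10⊕b11⊕b14⊕b15⊕b18⊕b19⊕b22⊕b23⊕b26⊕b27⊕b30⊕b31 = 1⊕1⊕0⊕1⊕1⊕0⊕1⊕1⊕0⊕1⊕1⊕1⊕1⊕1⊕1⊕1 = 1
s4: b4⊕b5⊕b6⊕b7⊕b12⊕b13⊕b14⊕b15⊕b20⊕b21⊕b22⊕b23⊕b28⊕b29⊕b30⊕b31 = 1⊕0⊕0⊕1⊕1⊕1⊕1⊕1⊕0⊕1⊕1⊕1⊕0⊕0⊕1⊕1 = 1
s8: b8⊕b9⊕b10⊕b11⊕b12⊕b13⊕b14⊕b15⊕b24⊕b25⊕b26⊕b27⊕b28⊕b29⊕b30⊕b31 = 0⊕1⊕1⊕0⊕1⊕1⊕1⊕1⊕0⊕1⊕1⊕1⊕0⊕0⊕1⊕1 = 1
s16: b16⊕b17⊕b18⊕b19⊕b20⊕b21⊕b22⊕b23⊕b24⊕b25⊕b26⊕b27⊕b28⊕b29⊕b30⊕b31 = 1⊕1⊕0⊕1⊕0⊕1⊕1⊕1⊕0⊕1⊕1⊕1⊕0⊕0⊕1⊕1 = 1
Syndrome (s16...s1) = 11111 → position 31.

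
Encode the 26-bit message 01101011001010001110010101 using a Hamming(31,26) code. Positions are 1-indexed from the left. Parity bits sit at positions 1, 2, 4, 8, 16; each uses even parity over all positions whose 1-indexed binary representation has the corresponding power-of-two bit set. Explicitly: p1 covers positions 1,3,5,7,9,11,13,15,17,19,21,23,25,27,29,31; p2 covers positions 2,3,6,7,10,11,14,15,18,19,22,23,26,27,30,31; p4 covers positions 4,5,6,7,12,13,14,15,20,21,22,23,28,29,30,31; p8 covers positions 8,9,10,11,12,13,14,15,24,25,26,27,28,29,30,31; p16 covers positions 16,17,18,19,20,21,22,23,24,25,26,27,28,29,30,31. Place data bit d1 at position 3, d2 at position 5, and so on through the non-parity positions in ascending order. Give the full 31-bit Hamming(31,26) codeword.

0000110010110011010001110010101

Place data bits at non-power-of-two positions: b3=0, b5=1, b6=1, b7=0, b9=1, b10=0, b11=1, b12=1, b13=0, b14=0, b15=1, b17=0, b18=1, b19=0, b20=0, b21=0, b22=1, b23=1, b24=1, b25=0, b26=0, b27=1, b28=0, b29=1, b30=0, b31=1.
p1 = XOR of data positions {3,5,7,9,11,13,15,17,19,21,23,25,27,29,31} = 0⊕1⊕0⊕1⊕1⊕0⊕1⊕0⊕0⊕0⊕1⊕0⊕1⊕1⊕1 = 0
p2 = XOR of data positions {3,6,7,10,11,14,15,18,19,22,23,26,27,30,31} = 0⊕1⊕0⊕0⊕1⊕0⊕1⊕1⊕0⊕1⊕1⊕0⊕1⊕0⊕1 = 0
p4 = XOR of data positions {5,6,7,12,13,14,15,20,21,22,23,28,29,30,31} = 1⊕1⊕0⊕1⊕0⊕0⊕1⊕0⊕0⊕1⊕1⊕0⊕1⊕0⊕1 = 0
p8 = XOR of data positions {9,10,11,12,13,14,15,24,25,26,27,28,29,30,31} = 1⊕0⊕1⊕1⊕0⊕0⊕1⊕1⊕0⊕0⊕1⊕0⊕1⊕0⊕1 = 0
p16 = XOR of data positions {17,18,19,20,21,22,23,24,25,26,27,28,29,30,31} = 0⊕1⊕0⊕0⊕0⊕1⊕1⊕1⊕0⊕0⊕1⊕0⊕1⊕0⊕1 = 1
Codeword b1..b31 = 0000110010110011010001110010101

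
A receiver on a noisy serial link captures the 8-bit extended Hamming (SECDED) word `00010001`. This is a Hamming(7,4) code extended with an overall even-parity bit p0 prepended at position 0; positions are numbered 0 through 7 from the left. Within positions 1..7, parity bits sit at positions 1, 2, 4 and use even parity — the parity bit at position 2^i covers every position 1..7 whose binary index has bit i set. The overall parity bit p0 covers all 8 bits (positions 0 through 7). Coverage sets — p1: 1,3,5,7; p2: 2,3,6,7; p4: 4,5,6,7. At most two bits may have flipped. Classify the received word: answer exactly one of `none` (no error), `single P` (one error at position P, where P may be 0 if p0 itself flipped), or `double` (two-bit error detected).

s1: b1⊕b3⊕b5⊕b7 = 0⊕1⊕0⊕1 = 0
s2: b2⊕b3⊕b6⊕b7 = 0⊕1⊕0⊕1 = 0
s4: b4⊕b5⊕b6⊕b7 = 0⊕0⊕0⊕1 = 1
Syndrome (s4...s1) = 100 → position 4.
Overall parity (XOR of all 8 bits, including p0): 0⊕0⊕0⊕1⊕0⊕0⊕0⊕1 = 0
Overall=0, syndrome position=4 → double-bit error detected (uncorrectable).

double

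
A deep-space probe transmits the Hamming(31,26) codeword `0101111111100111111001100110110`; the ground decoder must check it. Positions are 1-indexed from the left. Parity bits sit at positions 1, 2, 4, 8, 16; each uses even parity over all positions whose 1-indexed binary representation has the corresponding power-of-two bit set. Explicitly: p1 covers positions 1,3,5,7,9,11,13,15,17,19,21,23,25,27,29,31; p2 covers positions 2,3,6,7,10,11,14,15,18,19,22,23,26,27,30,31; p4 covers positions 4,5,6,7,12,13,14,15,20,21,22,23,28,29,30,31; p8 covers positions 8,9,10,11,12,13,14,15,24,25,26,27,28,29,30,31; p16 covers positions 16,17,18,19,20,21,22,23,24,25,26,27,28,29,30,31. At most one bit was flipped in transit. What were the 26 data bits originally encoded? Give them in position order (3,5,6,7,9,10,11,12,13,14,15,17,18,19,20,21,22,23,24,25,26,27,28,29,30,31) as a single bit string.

01111110011111001100110110

s1: b1⊕b3⊕b5⊕b7⊕b9⊕b11⊕b13⊕b15⊕b17⊕b19⊕b21⊕b23⊕b25⊕b27⊕b29⊕b31 = 0⊕0⊕1⊕1⊕1⊕1⊕0⊕1⊕1⊕1⊕0⊕1⊕0⊕1⊕1⊕0 = 0
s2: b2⊕b3⊕b6⊕b7⊕b10⊕b11⊕b14⊕b15⊕b18⊕b19⊕b22⊕b23⊕b26⊕b27⊕b30⊕b31 = 1⊕0⊕1⊕1⊕1⊕1⊕1⊕1⊕1⊕1⊕1⊕1⊕1⊕1⊕1⊕0 = 0
s4: b4⊕b5⊕b6⊕b7⊕b12⊕b13⊕b14⊕b15⊕b20⊕b21⊕b22⊕b23⊕b28⊕b29⊕b30⊕b31 = 1⊕1⊕1⊕1⊕0⊕0⊕1⊕1⊕0⊕0⊕1⊕1⊕0⊕1⊕1⊕0 = 0
s8: b8⊕b9⊕b10⊕b11⊕b12⊕b13⊕b14⊕b15⊕b24⊕b25⊕b26⊕b27⊕b28⊕b29⊕b30⊕b31 = 1⊕1⊕1⊕1⊕0⊕0⊕1⊕1⊕0⊕0⊕1⊕1⊕0⊕1⊕1⊕0 = 0
s16: b16⊕b17⊕b18⊕b19⊕b20⊕b21⊕b22⊕b23⊕b24⊕b25⊕b26⊕b27⊕b28⊕b29⊕b30⊕b31 = 1⊕1⊕1⊕1⊕0⊕0⊕1⊕1⊕0⊕0⊕1⊕1⊕0⊕1⊕1⊕0 = 0
Syndrome (s16...s1) = 00000 → position 0 (no error).
No correction needed.
Data bits at positions 3,5,6,7,9,10,11,12,13,14,15,17,18,19,20,21,22,23,24,25,26,27,28,29,30,31: 01111110011111001100110110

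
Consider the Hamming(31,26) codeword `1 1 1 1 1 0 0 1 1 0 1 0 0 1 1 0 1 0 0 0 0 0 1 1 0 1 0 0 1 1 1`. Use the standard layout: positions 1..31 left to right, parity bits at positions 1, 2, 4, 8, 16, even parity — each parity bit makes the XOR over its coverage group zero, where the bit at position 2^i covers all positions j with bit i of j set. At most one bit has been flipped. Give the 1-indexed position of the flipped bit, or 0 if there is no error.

18

s1: b1⊕b3⊕b5⊕b7⊕b9⊕b11⊕b13⊕b15⊕b17⊕b19⊕b21⊕b23⊕b25⊕b27⊕b29⊕b31 = 1⊕1⊕1⊕0⊕1⊕1⊕0⊕1⊕1⊕0⊕0⊕1⊕0⊕0⊕1⊕1 = 0
s2: b2⊕b3⊕b6⊕b7⊕b10⊕b11⊕b14⊕b15⊕b18⊕b19⊕b22⊕b23⊕b26⊕b27⊕b30⊕b31 = 1⊕1⊕0⊕0⊕0⊕1⊕1⊕1⊕0⊕0⊕0⊕1⊕1⊕0⊕1⊕1 = 1
s4: b4⊕b5⊕b6⊕b7⊕b12⊕b13⊕b14⊕b15⊕b20⊕b21⊕b22⊕b23⊕b28⊕b29⊕b30⊕b31 = 1⊕1⊕0⊕0⊕0⊕0⊕1⊕1⊕0⊕0⊕0⊕1⊕0⊕1⊕1⊕1 = 0
s8: b8⊕b9⊕b10⊕b11⊕b12⊕b13⊕b14⊕b15⊕b24⊕b25⊕b26⊕b27⊕b28⊕b29⊕b30⊕b31 = 1⊕1⊕0⊕1⊕0⊕0⊕1⊕1⊕1⊕0⊕1⊕0⊕0⊕1⊕1⊕1 = 0
s16: b16⊕b17⊕b18⊕b19⊕b20⊕b21⊕b22⊕b23⊕b24⊕b25⊕b26⊕b27⊕b28⊕b29⊕b30⊕b31 = 0⊕1⊕0⊕0⊕0⊕0⊕0⊕1⊕1⊕0⊕1⊕0⊕0⊕1⊕1⊕1 = 1
Syndrome (s16...s1) = 10010 → position 18.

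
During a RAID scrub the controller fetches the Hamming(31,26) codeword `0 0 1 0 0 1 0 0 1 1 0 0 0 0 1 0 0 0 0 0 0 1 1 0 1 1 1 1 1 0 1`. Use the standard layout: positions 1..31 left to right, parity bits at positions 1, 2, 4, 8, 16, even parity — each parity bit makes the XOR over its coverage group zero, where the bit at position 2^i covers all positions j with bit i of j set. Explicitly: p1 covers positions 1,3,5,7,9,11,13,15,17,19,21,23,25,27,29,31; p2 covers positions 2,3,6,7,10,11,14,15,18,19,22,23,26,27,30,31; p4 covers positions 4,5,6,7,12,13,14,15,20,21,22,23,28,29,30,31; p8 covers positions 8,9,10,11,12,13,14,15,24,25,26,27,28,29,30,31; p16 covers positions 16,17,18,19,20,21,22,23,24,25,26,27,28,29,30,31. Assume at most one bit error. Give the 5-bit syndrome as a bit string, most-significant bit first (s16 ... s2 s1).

s1: b1⊕b3⊕b5⊕b7⊕b9⊕b11⊕b13⊕b15⊕b17⊕b19⊕b21⊕b23⊕b25⊕b27⊕b29⊕b31 = 0⊕1⊕0⊕0⊕1⊕0⊕0⊕1⊕0⊕0⊕0⊕1⊕1⊕1⊕1⊕1 = 0
s2: b2⊕b3⊕b6⊕b7⊕b10⊕b11⊕b14⊕b15⊕b18⊕b19⊕b22⊕b23⊕b26⊕b27⊕b30⊕b31 = 0⊕1⊕1⊕0⊕1⊕0⊕0⊕1⊕0⊕0⊕1⊕1⊕1⊕1⊕0⊕1 = 1
s4: b4⊕b5⊕b6⊕b7⊕b12⊕b13⊕b14⊕b15⊕b20⊕b21⊕b22⊕b23⊕b28⊕b29⊕b30⊕b31 = 0⊕0⊕1⊕0⊕0⊕0⊕0⊕1⊕0⊕0⊕1⊕1⊕1⊕1⊕0⊕1 = 1
s8: b8⊕b9⊕b10⊕b11⊕b12⊕b13⊕b14⊕b15⊕b24⊕b25⊕b26⊕b27⊕b28⊕b29⊕b30⊕b31 = 0⊕1⊕1⊕0⊕0⊕0⊕0⊕1⊕0⊕1⊕1⊕1⊕1⊕1⊕0⊕1 = 1
s16: b16⊕b17⊕b18⊕b19⊕b20⊕b21⊕b22⊕b23⊕b24⊕b25⊕b26⊕b27⊕b28⊕b29⊕b30⊕b31 = 0⊕0⊕0⊕0⊕0⊕0⊕1⊕1⊕0⊕1⊕1⊕1⊕1⊕1⊕0⊕1 = 0
Syndrome (s16...s1) = 01110 → position 14.

01110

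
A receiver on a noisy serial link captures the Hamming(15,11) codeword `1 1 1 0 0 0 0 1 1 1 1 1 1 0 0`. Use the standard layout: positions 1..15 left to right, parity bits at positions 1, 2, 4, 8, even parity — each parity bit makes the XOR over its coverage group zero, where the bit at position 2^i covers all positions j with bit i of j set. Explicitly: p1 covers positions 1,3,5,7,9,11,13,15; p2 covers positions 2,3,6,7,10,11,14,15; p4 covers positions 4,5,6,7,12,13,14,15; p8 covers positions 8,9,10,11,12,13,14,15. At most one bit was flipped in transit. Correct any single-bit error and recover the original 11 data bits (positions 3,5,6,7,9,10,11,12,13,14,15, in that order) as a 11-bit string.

s1: b1⊕b3⊕b5⊕b7⊕b9⊕b11⊕b13⊕b15 = 1⊕1⊕0⊕0⊕1⊕1⊕1⊕0 = 1
s2: b2⊕b3⊕b6⊕b7⊕b10⊕b11⊕b14⊕b15 = 1⊕1⊕0⊕0⊕1⊕1⊕0⊕0 = 0
s4: b4⊕b5⊕b6⊕b7⊕b12⊕b13⊕b14⊕b15 = 0⊕0⊕0⊕0⊕1⊕1⊕0⊕0 = 0
s8: b8⊕b9⊕b10⊕b11⊕b12⊕b13⊕b14⊕b15 = 1⊕1⊕1⊕1⊕1⊕1⊕0⊕0 = 0
Syndrome (s8...s1) = 0001 → position 1.
Flip bit 1: corrected codeword = 011000011111100
Data bits at positions 3,5,6,7,9,10,11,12,13,14,15: 10001111100

10001111100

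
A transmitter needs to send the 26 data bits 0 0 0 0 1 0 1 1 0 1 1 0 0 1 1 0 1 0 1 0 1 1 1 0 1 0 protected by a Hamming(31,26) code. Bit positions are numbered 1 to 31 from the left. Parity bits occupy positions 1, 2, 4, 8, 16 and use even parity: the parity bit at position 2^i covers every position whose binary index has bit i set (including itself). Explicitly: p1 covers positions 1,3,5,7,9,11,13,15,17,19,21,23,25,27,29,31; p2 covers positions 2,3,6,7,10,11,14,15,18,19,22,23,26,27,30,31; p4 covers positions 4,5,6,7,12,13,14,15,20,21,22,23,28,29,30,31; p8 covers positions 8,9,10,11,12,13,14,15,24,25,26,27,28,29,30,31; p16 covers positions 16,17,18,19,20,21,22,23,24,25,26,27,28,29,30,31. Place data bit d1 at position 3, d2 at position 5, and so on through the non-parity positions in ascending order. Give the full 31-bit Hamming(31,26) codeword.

Place data bits at non-power-of-two positions: b3=0, b5=0, b6=0, b7=0, b9=1, b10=0, b11=1, b12=1, b13=0, b14=1, b15=1, b17=0, b18=0, b19=1, b20=1, b21=0, b22=1, b23=0, b24=1, b25=0, b26=1, b27=1, b28=1, b29=0, b30=1, b31=0.
p1 = XOR of data positions {3,5,7,9,11,13,15,17,19,21,23,25,27,29,31} = 0⊕0⊕0⊕1⊕1⊕0⊕1⊕0⊕1⊕0⊕0⊕0⊕1⊕0⊕0 = 1
p2 = XOR of data positions {3,6,7,10,11,14,15,18,19,22,23,26,27,30,31} = 0⊕0⊕0⊕0⊕1⊕1⊕1⊕0⊕1⊕1⊕0⊕1⊕1⊕1⊕0 = 0
p4 = XOR of data positions {5,6,7,12,13,14,15,20,21,22,23,28,29,30,31} = 0⊕0⊕0⊕1⊕0⊕1⊕1⊕1⊕0⊕1⊕0⊕1⊕0⊕1⊕0 = 1
p8 = XOR of data positions {9,10,11,12,13,14,15,24,25,26,27,28,29,30,31} = 1⊕0⊕1⊕1⊕0⊕1⊕1⊕1⊕0⊕1⊕1⊕1⊕0⊕1⊕0 = 0
p16 = XOR of data positions {17,18,19,20,21,22,23,24,25,26,27,28,29,30,31} = 0⊕0⊕1⊕1⊕0⊕1⊕0⊕1⊕0⊕1⊕1⊕1⊕0⊕1⊕0 = 0
Codeword b1..b31 = 1001000010110110001101010111010

1001000010110110001101010111010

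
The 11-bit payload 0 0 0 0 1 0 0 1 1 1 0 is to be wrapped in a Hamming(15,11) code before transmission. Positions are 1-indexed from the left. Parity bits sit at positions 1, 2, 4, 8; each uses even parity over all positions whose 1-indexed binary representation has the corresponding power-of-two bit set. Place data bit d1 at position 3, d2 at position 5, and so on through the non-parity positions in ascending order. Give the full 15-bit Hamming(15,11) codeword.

010100001001110

Place data bits at non-power-of-two positions: b3=0, b5=0, b6=0, b7=0, b9=1, b10=0, b11=0, b12=1, b13=1, b14=1, b15=0.
p1 = XOR of data positions {3,5,7,9,11,13,15} = 0⊕0⊕0⊕1⊕0⊕1⊕0 = 0
p2 = XOR of data positions {3,6,7,10,11,14,15} = 0⊕0⊕0⊕0⊕0⊕1⊕0 = 1
p4 = XOR of data positions {5,6,7,12,13,14,15} = 0⊕0⊕0⊕1⊕1⊕1⊕0 = 1
p8 = XOR of data positions {9,10,11,12,13,14,15} = 1⊕0⊕0⊕1⊕1⊕1⊕0 = 0
Codeword b1..b15 = 010100001001110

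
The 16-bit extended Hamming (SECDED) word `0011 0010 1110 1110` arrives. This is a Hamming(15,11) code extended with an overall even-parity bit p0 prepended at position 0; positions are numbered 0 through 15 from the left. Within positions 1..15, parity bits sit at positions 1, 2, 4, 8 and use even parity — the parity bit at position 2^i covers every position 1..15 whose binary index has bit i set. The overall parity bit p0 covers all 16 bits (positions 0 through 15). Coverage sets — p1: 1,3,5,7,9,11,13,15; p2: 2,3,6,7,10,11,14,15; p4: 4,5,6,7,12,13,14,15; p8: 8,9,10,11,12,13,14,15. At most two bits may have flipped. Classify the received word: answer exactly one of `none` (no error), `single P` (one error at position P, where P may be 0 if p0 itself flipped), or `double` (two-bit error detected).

single 3

s1: b1⊕b3⊕b5⊕b7⊕b9⊕b11⊕b13⊕b15 = 0⊕1⊕0⊕0⊕1⊕0⊕1⊕0 = 1
s2: b2⊕b3⊕b6⊕b7⊕b10⊕b11⊕b14⊕b15 = 1⊕1⊕1⊕0⊕1⊕0⊕1⊕0 = 1
s4: b4⊕b5⊕b6⊕b7⊕b12⊕b13⊕b14⊕b15 = 0⊕0⊕1⊕0⊕1⊕1⊕1⊕0 = 0
s8: b8⊕b9⊕b10⊕b11⊕b12⊕b13⊕b14⊕b15 = 1⊕1⊕1⊕0⊕1⊕1⊕1⊕0 = 0
Syndrome (s8...s1) = 0011 → position 3.
Overall parity (XOR of all 16 bits, including p0): 0⊕0⊕1⊕1⊕0⊕0⊕1⊕0⊕1⊕1⊕1⊕0⊕1⊕1⊕1⊕0 = 1
Overall=1, syndrome position=3 → single-bit error at position 3.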